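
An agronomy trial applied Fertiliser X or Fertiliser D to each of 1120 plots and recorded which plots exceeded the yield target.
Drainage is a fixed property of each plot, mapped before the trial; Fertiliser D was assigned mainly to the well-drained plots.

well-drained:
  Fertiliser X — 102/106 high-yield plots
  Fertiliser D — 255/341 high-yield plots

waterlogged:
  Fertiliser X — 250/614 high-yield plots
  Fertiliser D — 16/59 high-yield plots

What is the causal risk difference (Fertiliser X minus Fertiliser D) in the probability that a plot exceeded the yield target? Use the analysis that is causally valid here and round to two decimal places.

+0.17

Since field drainage is a pre-existing factor (not a product of the fertiliser) and it affects the outcome on its own, it is a confounder. The stratified rates, not the pooled rate, identify the causal effect.
Adjusting over the population distribution of field drainage: 0.399·(0.962−0.748) + 0.601·(0.407−0.271) = +0.167.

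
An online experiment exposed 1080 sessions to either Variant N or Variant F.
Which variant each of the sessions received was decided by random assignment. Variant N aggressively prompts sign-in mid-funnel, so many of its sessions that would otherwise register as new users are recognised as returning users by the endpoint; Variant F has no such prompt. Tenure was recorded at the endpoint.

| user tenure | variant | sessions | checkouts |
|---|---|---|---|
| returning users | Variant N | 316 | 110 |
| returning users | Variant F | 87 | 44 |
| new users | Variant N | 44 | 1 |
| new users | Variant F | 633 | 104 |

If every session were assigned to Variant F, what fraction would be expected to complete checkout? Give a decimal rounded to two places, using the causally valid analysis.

Stratifying would compare variants among sessions the variants themselves sorted into user tenure groups — a form of selection on an intermediate. The unconditioned pooled rates give the total causal effect.
So P(outcome | do(Variant F)) is just the pooled rate for Variant F: 148/720 = 0.206.

0.21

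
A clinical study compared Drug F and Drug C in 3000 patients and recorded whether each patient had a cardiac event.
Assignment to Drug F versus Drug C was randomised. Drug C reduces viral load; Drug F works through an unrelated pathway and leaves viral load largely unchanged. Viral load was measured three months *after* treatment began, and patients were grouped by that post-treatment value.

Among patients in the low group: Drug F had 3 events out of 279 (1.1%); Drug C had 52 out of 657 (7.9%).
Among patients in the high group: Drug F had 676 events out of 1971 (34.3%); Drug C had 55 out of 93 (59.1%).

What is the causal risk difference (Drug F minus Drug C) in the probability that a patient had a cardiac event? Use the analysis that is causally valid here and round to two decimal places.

+0.16

Drug F is lower inside every viral load stratum but Drug C is lower in aggregate. Whether to stratify depends on how viral load relates to the drug.
Because the drug influences viral load, viral load is a post-treatment mediator, not a confounder. Stratifying on it would bias the estimate; the causal effect is the crude pooled difference.
The causal difference is the pooled difference: 0.302 − 0.143 = +0.159.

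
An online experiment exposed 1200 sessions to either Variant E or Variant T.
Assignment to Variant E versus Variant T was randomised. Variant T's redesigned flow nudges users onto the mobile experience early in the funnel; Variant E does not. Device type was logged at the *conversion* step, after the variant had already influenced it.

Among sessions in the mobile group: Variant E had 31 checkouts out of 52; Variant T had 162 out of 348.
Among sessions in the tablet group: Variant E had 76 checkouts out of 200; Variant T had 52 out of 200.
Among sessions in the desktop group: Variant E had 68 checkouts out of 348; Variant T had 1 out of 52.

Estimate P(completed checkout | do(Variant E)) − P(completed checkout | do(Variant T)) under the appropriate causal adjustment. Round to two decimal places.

The device type-specific comparison favours Variant E throughout, but the pooled figures favour Variant T. The question is whether to condition on device type.
Device type is downstream of the variant. One should not condition on a consequence of treatment, so the overall rates are the right comparison.
The causal difference is the pooled difference: 0.292 − 0.358 = -0.067.

-0.07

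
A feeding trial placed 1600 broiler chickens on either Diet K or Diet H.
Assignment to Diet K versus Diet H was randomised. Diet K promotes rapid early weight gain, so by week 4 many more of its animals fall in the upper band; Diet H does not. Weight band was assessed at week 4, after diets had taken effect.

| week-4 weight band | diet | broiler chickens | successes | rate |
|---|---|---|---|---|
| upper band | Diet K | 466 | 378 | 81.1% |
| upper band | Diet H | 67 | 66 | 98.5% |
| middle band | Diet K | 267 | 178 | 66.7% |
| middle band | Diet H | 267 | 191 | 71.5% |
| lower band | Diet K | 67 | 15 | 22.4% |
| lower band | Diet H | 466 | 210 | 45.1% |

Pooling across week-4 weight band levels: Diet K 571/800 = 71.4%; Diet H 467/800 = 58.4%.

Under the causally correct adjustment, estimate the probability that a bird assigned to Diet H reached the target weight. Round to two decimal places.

0.58

The stratified and pooled comparisons disagree (Diet H wins within each week-4 weight band; Diet K wins overall), so the answer turns on the causal role of week-4 weight band.
Week-4 weight band here is a post-treatment variable shaped by the diet; conditioning on it would introduce bias rather than remove it. The overall comparison is the causal one.
So P(outcome | do(Diet H)) is just the pooled rate for Diet H: 467/800 = 0.584.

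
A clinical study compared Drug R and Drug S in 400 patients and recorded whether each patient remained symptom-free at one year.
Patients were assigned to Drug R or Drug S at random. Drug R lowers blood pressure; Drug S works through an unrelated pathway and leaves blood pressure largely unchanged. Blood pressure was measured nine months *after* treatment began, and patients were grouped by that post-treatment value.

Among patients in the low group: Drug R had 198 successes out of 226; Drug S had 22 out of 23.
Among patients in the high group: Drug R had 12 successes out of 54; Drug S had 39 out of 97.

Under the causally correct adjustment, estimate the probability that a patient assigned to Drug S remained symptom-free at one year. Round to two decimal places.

Blood pressure here is a post-treatment variable shaped by the drug; conditioning on it would introduce bias rather than remove it. The overall comparison is the causal one.
So P(outcome | do(Drug S)) is just the pooled rate for Drug S: 61/120 = 0.508.

0.51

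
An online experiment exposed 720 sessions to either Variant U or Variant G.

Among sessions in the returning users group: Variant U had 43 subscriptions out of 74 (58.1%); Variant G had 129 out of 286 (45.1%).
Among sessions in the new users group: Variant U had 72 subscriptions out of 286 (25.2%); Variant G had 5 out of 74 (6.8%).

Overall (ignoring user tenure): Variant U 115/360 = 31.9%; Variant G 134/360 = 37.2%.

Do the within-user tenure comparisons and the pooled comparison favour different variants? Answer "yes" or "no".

Within each user tenure level (returning users 58.1% vs 45.1%; new users 25.2% vs 6.8%), Variant U has the higher rate every time. Pooled: 31.9% vs 37.2% — Variant G has the higher rate overall. The two comparisons disagree.

yes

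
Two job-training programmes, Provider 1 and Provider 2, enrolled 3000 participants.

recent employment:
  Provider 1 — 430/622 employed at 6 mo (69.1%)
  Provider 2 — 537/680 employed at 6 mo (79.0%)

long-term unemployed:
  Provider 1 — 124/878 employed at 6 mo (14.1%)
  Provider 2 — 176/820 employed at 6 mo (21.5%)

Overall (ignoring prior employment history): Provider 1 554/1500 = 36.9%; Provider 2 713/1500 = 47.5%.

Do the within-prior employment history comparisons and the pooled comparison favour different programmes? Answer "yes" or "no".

Within each prior employment history level (recent employment 69.1% vs 79.0%; long-term unemployed 14.1% vs 21.5%), Provider 2 has the higher rate every time. Pooled: 36.9% vs 47.5% — Provider 2 has the higher rate overall. They agree.

no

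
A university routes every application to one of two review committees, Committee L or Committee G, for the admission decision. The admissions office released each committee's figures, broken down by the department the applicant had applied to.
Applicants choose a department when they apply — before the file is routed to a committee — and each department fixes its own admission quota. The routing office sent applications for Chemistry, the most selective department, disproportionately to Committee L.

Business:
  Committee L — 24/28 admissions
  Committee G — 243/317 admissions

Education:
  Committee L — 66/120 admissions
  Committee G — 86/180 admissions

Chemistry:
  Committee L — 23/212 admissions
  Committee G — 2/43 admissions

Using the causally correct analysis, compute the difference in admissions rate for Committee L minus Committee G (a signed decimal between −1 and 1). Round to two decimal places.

+0.08

Within every department level Committee L has the higher rate, yet pooled Committee G does — Simpson's reversal.
The imbalance in department arose from how applicants were allocated, not from anything the review committee did; and department independently affects the outcome. The pooled gap is confounded — condition on department.
Adjusting over the population distribution of department: 0.383·(0.857−0.767) + 0.333·(0.550−0.478) + 0.283·(0.108−0.047) = +0.076.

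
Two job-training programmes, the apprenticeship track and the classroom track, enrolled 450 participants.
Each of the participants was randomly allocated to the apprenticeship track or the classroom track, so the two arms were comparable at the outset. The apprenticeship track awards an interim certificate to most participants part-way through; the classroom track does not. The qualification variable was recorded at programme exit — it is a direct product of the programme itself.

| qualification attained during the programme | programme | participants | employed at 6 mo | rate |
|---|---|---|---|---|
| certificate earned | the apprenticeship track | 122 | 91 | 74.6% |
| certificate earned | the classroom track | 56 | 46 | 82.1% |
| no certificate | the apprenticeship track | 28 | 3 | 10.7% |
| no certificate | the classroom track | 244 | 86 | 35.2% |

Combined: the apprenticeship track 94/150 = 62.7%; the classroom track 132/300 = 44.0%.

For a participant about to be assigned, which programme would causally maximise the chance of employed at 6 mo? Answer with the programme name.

the apprenticeship track

Within every qualification attained during the programme level the classroom track has the higher rate, yet pooled the apprenticeship track does — Simpson's reversal.
Qualification attained during the programme is downstream of the programme. One should not condition on a consequence of treatment, so the overall rates are the right comparison.
Pooled: the apprenticeship track 62.7% vs the classroom track 44.0%; the apprenticeship track is higher overall.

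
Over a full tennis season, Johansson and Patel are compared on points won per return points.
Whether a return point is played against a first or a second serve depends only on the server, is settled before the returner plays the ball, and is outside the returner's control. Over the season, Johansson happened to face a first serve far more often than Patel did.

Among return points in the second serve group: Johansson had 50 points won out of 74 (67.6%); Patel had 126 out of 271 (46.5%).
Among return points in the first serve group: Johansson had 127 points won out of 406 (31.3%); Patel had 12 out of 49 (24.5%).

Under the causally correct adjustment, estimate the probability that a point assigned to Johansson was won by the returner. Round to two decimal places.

0.47

Johansson is higher inside every serve type stratum but Patel is higher in aggregate. Whether to stratify depends on how serve type relates to the player.
Here serve type is a common cause — it drives both which player a case falls under and the outcome. The crude comparison mixes populations; the stratum-specific rates are the causally relevant ones.
Standardising Johansson to the population serve type mix: 0.431·50/74 + 0.569·127/406 = 0.469.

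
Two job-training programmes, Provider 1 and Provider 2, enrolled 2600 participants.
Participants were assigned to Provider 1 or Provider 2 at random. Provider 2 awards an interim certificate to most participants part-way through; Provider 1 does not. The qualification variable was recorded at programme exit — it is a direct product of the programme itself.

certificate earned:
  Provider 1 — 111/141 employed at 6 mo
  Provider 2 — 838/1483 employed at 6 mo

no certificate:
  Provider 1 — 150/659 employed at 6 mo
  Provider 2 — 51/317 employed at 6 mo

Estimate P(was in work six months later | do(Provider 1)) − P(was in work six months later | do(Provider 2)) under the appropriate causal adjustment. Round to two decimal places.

-0.17

Qualification attained during the programme is downstream of the programme. One should not condition on a consequence of treatment, so the overall rates are the right comparison.
The causal difference is the pooled difference: 0.326 − 0.494 = -0.168.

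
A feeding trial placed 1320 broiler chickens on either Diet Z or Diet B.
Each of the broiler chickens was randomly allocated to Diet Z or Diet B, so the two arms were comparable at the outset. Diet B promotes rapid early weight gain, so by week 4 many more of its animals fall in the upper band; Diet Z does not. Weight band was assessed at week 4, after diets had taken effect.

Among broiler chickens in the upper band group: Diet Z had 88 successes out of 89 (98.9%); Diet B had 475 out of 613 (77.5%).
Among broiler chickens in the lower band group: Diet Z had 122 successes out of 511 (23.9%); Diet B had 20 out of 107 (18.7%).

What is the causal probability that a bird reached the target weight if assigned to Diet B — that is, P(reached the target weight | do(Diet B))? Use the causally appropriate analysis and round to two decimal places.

0.69

Week-4 weight band is recorded after the diet and is itself shifted by it — it sits on the causal path from diet to outcome. Conditioning on a mediator would strip out part of the effect we want; the pooled comparison gives the total causal effect.
So P(outcome | do(Diet B)) is just the pooled rate for Diet B: 495/720 = 0.688.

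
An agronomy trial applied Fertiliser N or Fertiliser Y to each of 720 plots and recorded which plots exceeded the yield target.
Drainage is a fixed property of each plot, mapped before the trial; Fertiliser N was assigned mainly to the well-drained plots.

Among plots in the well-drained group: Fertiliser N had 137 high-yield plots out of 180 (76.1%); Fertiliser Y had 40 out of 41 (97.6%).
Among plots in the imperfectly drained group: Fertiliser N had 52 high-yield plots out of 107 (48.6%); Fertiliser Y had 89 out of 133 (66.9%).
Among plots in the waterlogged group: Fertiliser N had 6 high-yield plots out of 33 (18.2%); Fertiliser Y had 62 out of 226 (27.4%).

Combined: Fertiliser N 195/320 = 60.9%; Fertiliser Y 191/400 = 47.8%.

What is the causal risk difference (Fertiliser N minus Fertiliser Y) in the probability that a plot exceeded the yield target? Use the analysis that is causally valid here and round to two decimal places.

The stratified and pooled comparisons disagree (Fertiliser Y wins within each field drainage; Fertiliser N wins overall), so the answer turns on the causal role of field drainage.
Field drainage satisfies the back-door criterion: it is not a descendant of the fertiliser, and it blocks the spurious path from fertiliser to outcome. Adjusting for it (i.e., using the within-field drainage rates) gives the causal effect.
Adjusting over the population distribution of field drainage: 0.307·(0.761−0.976) + 0.333·(0.486−0.669) + 0.360·(0.182−0.274) = -0.160.

-0.16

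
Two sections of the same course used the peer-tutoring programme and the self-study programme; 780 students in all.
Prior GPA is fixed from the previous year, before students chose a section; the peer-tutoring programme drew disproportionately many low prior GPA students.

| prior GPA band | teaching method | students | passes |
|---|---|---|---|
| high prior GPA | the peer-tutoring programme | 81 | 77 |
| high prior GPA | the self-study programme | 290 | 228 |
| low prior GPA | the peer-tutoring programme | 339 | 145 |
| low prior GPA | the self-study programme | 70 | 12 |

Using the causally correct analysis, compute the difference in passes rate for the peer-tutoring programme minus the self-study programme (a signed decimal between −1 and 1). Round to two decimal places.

+0.21

Prior GPA band satisfies the back-door criterion: it is not a descendant of the teaching method, and it blocks the spurious path from teaching method to outcome. Adjusting for it (i.e., using the within-prior GPA band rates) gives the causal effect.
Adjusting over the population distribution of prior GPA band: 0.476·(0.951−0.786) + 0.524·(0.428−0.171) = +0.213.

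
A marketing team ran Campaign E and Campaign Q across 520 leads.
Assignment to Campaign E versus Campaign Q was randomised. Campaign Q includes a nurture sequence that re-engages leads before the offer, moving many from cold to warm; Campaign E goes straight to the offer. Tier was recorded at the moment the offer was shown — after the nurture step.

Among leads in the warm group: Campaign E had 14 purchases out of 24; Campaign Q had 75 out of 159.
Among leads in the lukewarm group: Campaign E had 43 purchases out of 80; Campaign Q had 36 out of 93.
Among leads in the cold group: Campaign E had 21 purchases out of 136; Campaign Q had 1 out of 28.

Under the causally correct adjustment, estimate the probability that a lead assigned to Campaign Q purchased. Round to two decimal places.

Stratifying would compare campaigns among leads the campaigns themselves sorted into engagement tier groups — a form of selection on an intermediate. The unconditioned pooled rates give the total causal effect.
So P(outcome | do(Campaign Q)) is just the pooled rate for Campaign Q: 112/280 = 0.400.

0.40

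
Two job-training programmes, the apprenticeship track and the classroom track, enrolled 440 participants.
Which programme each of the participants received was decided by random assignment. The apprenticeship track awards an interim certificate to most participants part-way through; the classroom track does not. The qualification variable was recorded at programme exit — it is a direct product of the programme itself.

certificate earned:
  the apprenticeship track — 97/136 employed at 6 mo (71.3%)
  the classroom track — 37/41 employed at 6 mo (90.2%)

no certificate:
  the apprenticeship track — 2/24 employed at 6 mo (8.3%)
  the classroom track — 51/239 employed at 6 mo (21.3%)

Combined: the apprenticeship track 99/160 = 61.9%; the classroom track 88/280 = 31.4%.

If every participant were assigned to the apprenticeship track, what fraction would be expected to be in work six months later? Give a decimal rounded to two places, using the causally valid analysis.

the classroom track is higher inside every qualification attained during the programme stratum but the apprenticeship track is higher in aggregate. Whether to stratify depends on how qualification attained during the programme relates to the programme.
Qualification attained during the programme here is a post-treatment variable shaped by the programme; conditioning on it would introduce bias rather than remove it. The overall comparison is the causal one.
So P(outcome | do(the apprenticeship track)) is just the pooled rate for the apprenticeship track: 99/160 = 0.619.

0.62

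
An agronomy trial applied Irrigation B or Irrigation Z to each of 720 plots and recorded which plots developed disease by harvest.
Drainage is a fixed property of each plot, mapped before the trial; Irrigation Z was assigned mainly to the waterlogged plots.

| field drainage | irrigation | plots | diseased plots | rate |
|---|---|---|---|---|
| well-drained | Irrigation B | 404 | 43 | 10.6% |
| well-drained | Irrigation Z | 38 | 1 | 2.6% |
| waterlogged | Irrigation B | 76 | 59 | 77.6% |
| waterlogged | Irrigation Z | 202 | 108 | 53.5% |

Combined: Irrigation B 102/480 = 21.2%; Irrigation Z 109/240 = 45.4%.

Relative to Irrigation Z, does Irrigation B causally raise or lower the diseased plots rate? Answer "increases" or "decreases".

The imbalance in field drainage arose from how plots were allocated, not from anything the irrigation did; and field drainage independently affects the outcome. The pooled gap is confounded — condition on field drainage.
Within each level — well-drained: 10.6% vs 2.6%; waterlogged: 77.6% vs 53.5% — Irrigation Z is lower every time.

increases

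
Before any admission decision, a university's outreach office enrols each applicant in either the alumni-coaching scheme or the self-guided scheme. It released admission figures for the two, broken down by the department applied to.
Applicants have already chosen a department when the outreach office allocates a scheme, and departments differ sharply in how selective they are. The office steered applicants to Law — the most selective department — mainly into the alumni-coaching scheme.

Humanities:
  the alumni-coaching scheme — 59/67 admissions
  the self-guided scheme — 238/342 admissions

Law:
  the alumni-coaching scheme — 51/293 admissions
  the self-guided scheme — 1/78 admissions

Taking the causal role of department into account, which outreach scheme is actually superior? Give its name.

the alumni-coaching scheme is higher inside every department stratum but the self-guided scheme is higher in aggregate. Whether to stratify depends on how department relates to the outreach scheme.
Nothing the outreach scheme does changes department; the imbalance is an allocation artefact. With department also predicting the outcome, the pooled figure is confounded, and the within-stratum comparison is the causal one.
Within each level — Humanities: 88.1% vs 69.6%; Law: 17.4% vs 1.3% — the alumni-coaching scheme is higher every time.

the alumni-coaching scheme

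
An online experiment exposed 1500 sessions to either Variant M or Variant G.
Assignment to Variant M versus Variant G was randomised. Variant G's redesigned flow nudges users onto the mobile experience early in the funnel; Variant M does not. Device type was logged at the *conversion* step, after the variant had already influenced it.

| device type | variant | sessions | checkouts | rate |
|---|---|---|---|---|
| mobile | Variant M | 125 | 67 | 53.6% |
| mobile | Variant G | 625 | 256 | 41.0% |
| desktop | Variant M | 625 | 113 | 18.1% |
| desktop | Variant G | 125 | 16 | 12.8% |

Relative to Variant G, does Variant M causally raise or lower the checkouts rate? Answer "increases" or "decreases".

decreases

The device type-specific comparison favours Variant M throughout, but the pooled figures favour Variant G. The question is whether to condition on device type.
Device type is downstream of the variant. One should not condition on a consequence of treatment, so the overall rates are the right comparison.
Pooled: Variant M 24.0% vs Variant G 36.3%; Variant G is higher overall.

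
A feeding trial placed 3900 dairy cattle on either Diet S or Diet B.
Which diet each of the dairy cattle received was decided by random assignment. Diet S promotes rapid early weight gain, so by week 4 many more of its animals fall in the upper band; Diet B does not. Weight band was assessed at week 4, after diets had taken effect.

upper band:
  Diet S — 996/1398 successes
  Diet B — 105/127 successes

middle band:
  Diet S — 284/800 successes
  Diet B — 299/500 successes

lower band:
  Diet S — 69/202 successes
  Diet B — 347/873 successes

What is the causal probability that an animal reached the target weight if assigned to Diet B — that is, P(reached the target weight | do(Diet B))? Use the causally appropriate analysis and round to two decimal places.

0.50

The stratified and pooled comparisons disagree (Diet B wins within each week-4 weight band; Diet S wins overall), so the answer turns on the causal role of week-4 weight band.
Week-4 weight band here is a post-treatment variable shaped by the diet; conditioning on it would introduce bias rather than remove it. The overall comparison is the causal one.
So P(outcome | do(Diet B)) is just the pooled rate for Diet B: 751/1500 = 0.501.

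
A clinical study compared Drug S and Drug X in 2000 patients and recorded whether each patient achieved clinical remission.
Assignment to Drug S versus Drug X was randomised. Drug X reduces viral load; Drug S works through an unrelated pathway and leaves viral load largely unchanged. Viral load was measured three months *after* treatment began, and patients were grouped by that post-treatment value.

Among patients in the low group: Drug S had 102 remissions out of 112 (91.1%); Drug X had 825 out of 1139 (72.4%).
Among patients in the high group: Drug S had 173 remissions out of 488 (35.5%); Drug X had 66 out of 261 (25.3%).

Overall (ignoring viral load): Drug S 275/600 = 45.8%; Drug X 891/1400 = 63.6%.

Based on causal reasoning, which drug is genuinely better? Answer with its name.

Drug X

Viral load lies on the pathway drug → viral load → outcome, so adjusting for it blocks the indirect effect. For the total causal effect of drug, use the unadjusted pooled rates.
Pooled: Drug S 45.8% vs Drug X 63.6%; Drug X is higher overall.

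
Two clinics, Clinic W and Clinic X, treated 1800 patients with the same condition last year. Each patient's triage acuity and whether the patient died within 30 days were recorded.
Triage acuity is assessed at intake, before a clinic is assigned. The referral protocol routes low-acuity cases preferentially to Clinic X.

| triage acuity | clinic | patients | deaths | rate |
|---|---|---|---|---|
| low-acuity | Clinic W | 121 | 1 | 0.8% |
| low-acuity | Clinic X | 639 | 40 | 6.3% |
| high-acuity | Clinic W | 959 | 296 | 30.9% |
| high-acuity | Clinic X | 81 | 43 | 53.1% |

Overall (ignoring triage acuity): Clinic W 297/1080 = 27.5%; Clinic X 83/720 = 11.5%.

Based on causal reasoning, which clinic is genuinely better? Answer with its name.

Nothing the clinic does changes triage acuity; the imbalance is an allocation artefact. With triage acuity also predicting the outcome, the pooled figure is confounded, and the within-stratum comparison is the causal one.
Within each level — low-acuity: 0.8% vs 6.3%; high-acuity: 30.9% vs 53.1% — Clinic W is lower every time.

Clinic W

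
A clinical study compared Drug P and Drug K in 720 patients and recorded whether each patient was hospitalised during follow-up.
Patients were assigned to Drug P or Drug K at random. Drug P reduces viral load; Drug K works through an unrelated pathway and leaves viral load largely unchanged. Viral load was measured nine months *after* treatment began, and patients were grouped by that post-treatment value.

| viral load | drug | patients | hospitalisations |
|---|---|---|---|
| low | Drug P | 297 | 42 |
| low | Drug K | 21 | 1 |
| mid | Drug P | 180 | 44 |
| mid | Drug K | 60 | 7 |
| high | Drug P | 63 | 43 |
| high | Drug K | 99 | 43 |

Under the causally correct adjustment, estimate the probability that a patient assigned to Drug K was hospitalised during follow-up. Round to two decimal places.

0.28

The viral load-specific comparison favours Drug K throughout, but the pooled figures favour Drug P. The question is whether to condition on viral load.
Viral load lies on the pathway drug → viral load → outcome, so adjusting for it blocks the indirect effect. For the total causal effect of drug, use the unadjusted pooled rates.
So P(outcome | do(Drug K)) is just the pooled rate for Drug K: 51/180 = 0.283.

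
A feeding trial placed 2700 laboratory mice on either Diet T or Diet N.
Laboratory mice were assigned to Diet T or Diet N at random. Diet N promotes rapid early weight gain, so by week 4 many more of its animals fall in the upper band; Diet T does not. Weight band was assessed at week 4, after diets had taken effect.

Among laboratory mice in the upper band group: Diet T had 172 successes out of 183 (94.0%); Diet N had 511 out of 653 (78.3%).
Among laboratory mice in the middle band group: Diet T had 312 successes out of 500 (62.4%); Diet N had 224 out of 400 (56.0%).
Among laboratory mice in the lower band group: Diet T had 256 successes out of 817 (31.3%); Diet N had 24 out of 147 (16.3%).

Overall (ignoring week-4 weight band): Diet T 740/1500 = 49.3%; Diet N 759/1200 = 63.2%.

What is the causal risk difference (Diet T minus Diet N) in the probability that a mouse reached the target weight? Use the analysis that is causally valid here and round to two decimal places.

-0.14

Because the diet influences week-4 weight band, week-4 weight band is a post-treatment mediator, not a confounder. Stratifying on it would bias the estimate; the causal effect is the crude pooled difference.
The causal difference is the pooled difference: 0.493 − 0.632 = -0.139.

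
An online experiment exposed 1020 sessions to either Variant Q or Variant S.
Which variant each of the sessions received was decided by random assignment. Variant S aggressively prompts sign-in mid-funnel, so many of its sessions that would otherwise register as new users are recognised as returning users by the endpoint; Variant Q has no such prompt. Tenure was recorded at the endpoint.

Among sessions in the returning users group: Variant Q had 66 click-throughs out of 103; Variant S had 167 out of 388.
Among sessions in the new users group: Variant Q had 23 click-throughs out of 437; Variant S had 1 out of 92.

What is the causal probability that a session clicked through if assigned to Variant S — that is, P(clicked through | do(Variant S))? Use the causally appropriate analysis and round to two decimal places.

User tenure is downstream of the variant. One should not condition on a consequence of treatment, so the overall rates are the right comparison.
So P(outcome | do(Variant S)) is just the pooled rate for Variant S: 168/480 = 0.350.

0.35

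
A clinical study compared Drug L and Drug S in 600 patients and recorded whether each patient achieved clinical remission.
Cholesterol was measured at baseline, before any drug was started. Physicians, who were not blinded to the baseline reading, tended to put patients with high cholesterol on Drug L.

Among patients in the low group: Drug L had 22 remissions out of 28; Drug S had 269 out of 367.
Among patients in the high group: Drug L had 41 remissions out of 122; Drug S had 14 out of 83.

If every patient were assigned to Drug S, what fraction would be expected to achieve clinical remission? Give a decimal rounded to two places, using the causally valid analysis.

0.54

The cholesterol-specific comparison favours Drug L throughout, but the pooled figures favour Drug S. The question is whether to condition on cholesterol.
Cholesterol is set before the drug has any effect — it is not caused by the drug — and it independently drives the outcome. That makes it a confounder, so the causal comparison is within cholesterol levels.
Standardising Drug S to the population cholesterol mix: 0.658·269/367 + 0.342·14/83 = 0.540.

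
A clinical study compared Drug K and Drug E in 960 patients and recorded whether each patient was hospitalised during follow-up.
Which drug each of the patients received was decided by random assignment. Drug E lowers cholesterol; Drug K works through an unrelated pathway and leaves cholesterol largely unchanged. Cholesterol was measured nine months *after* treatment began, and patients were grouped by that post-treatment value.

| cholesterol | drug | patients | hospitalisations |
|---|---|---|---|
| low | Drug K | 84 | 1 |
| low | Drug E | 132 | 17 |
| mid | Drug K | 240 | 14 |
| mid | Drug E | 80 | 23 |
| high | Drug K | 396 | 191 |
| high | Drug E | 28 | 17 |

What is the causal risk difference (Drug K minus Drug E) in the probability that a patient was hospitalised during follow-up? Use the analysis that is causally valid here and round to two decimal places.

The stratified and pooled comparisons disagree (Drug K wins within each cholesterol; Drug E wins overall), so the answer turns on the causal role of cholesterol.
Cholesterol here is a post-treatment variable shaped by the drug; conditioning on it would introduce bias rather than remove it. The overall comparison is the causal one.
The causal difference is the pooled difference: 0.286 − 0.237 = +0.049.

+0.05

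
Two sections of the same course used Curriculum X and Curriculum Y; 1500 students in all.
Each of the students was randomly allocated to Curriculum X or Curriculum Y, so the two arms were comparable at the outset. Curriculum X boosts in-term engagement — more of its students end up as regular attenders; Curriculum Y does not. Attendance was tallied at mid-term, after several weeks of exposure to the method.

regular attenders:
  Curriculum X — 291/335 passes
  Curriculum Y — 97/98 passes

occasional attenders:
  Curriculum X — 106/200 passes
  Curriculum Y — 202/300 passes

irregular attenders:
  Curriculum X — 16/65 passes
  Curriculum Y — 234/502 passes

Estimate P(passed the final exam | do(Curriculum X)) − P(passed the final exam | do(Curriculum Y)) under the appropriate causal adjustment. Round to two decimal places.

+0.10

Stratifying would compare teaching methods among students the teaching methods themselves sorted into mid-term attendance groups — a form of selection on an intermediate. The unconditioned pooled rates give the total causal effect.
The causal difference is the pooled difference: 0.688 − 0.592 = +0.096.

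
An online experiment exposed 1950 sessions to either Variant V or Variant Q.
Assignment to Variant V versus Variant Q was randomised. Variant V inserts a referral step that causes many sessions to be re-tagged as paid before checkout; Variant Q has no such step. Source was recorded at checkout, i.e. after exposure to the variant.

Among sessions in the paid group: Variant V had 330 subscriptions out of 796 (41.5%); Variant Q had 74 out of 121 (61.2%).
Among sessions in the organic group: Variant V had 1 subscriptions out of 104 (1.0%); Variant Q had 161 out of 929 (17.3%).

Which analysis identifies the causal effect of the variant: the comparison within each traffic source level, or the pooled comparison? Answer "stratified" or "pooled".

pooled

Traffic source is downstream of the variant. One should not condition on a consequence of treatment, so the overall rates are the right comparison.
Pooled: Variant V 36.8% vs Variant Q 22.4%; Variant V is higher overall.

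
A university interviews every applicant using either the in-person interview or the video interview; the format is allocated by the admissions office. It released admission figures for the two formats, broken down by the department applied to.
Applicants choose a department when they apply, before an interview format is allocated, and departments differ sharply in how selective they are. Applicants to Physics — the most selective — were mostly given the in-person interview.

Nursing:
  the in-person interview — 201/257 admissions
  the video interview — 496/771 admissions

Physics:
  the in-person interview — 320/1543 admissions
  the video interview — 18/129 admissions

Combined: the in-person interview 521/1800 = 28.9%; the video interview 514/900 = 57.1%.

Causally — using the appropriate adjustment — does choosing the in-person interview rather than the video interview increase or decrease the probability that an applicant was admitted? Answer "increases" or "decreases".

Since department is a pre-existing factor (not a product of the interview format) and it affects the outcome on its own, it is a confounder. The stratified rates, not the pooled rate, identify the causal effect.
Within each level — Nursing: 78.2% vs 64.3%; Physics: 20.7% vs 14.0% — the in-person interview is higher every time.

increases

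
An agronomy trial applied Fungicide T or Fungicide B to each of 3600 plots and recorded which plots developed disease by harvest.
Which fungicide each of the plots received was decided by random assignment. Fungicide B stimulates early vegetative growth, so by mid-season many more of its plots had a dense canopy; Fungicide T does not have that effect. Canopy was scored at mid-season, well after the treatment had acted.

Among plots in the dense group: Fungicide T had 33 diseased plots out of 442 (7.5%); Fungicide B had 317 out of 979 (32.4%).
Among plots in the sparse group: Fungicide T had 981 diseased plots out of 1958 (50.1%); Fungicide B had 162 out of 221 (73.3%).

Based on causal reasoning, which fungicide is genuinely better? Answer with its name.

Mid-season canopy is downstream of the fungicide. One should not condition on a consequence of treatment, so the overall rates are the right comparison.
Pooled: Fungicide T 42.2% vs Fungicide B 39.9%; Fungicide B is lower overall.

Fungicide B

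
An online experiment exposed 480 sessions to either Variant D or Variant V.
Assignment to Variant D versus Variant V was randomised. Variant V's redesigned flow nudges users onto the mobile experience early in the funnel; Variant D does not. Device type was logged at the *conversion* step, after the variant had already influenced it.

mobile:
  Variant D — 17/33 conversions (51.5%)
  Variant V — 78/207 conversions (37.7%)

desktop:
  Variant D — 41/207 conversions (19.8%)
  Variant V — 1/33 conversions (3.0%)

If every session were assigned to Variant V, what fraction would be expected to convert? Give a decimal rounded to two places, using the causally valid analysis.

0.33

Within every device type level Variant D has the higher rate, yet pooled Variant V does — Simpson's reversal.
Because the variant influences device type, device type is a post-treatment mediator, not a confounder. Stratifying on it would bias the estimate; the causal effect is the crude pooled difference.
So P(outcome | do(Variant V)) is just the pooled rate for Variant V: 79/240 = 0.329.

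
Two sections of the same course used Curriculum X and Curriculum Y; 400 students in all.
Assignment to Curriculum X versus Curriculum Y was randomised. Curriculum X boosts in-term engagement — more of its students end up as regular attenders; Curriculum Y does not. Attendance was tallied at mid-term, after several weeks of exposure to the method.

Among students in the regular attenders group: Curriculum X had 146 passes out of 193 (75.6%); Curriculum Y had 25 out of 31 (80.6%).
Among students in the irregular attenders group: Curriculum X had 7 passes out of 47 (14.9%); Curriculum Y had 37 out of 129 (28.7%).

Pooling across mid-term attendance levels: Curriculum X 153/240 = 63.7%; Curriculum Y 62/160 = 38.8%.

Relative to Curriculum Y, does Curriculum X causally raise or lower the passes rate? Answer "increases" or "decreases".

The stratified and pooled comparisons disagree (Curriculum Y wins within each mid-term attendance; Curriculum X wins overall), so the answer turns on the causal role of mid-term attendance.
The distribution of mid-term attendance is itself part of what the teaching method does — it is an intermediate outcome. Holding it fixed would remove that part of the effect; the total effect is the pooled difference.
Pooled: Curriculum X 63.7% vs Curriculum Y 38.8%; Curriculum X is higher overall.

increases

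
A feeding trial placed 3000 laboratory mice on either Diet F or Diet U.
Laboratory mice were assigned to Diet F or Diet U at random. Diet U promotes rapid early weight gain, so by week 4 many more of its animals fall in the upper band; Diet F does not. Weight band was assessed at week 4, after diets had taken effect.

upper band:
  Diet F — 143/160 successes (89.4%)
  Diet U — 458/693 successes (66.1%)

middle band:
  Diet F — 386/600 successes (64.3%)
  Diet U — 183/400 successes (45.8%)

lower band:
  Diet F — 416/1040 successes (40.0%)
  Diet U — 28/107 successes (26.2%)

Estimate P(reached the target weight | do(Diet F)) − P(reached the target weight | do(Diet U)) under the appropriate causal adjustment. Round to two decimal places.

Within every week-4 weight band level Diet F has the higher rate, yet pooled Diet U does — Simpson's reversal.
Week-4 weight band lies on the pathway diet → week-4 weight band → outcome, so adjusting for it blocks the indirect effect. For the total causal effect of diet, use the unadjusted pooled rates.
The causal difference is the pooled difference: 0.525 − 0.557 = -0.033.

-0.03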